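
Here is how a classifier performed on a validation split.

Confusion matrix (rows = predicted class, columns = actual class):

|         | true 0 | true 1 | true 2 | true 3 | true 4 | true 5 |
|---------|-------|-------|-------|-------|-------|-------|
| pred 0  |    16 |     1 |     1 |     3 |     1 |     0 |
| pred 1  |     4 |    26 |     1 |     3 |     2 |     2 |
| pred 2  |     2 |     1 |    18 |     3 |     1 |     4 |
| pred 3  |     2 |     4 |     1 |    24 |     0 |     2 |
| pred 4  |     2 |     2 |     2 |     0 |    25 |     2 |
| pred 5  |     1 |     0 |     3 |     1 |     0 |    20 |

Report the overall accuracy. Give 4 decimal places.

0.7167

Accuracy = trace / total = (16+26+18+24+25+20=129) / 180 = 129/180 = 0.7167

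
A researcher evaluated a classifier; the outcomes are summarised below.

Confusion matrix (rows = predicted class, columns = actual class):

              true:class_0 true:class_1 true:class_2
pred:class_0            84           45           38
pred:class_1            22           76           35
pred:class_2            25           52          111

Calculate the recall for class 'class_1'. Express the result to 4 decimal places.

Take TP from the diagonal, FP from the rest of the 'class_1' prediction marginal, FN from the rest of the 'class_1' actual marginal.
recall = TP/(TP+FN).
class_1: TP=76, FN=45+52=97 → 76/173 = 0.43931

0.4393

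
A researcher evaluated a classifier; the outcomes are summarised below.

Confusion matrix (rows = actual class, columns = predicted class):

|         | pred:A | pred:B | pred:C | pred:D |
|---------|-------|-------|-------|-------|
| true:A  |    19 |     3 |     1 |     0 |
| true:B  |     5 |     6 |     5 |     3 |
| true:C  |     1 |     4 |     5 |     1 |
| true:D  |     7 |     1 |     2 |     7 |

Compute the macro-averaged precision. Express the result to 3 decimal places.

0.511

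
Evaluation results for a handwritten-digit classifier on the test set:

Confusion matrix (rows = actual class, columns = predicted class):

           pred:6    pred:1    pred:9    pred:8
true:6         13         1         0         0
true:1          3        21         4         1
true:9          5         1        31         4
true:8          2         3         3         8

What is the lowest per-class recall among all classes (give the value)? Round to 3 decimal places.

0.500

Per-class recall (TP/(TP+FN)):
  6: TP=13, FN=1+0+0=1 → 13/14 = 0.9286
  1: TP=21, FN=3+4+1=8 → 21/29 = 0.7241
  9: TP=31, FN=5+1+4=10 → 31/41 = 0.7561
  8: TP=8, FN=2+3+3=8 → 8/16 = 0.5000
Lowest is class '8' with recall = 0.500.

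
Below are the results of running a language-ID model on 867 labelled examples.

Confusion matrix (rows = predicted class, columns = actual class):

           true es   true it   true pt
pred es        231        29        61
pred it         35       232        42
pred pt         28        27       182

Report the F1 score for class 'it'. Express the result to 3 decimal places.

One-vs-rest for 'it': TP = diagonal; FP = other classes predicted 'it'; FN = 'it' predicted as other.
F1 score = 2·TP/(2·TP+FP+FN).
it: TP=232, FP=35+42=77, FN=29+27=56 → 464/597 = 0.7772

0.777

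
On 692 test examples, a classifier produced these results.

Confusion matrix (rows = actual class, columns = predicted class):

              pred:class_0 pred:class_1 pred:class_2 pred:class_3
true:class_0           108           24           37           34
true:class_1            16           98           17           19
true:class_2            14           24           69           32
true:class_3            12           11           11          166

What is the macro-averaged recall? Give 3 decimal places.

Per-class recall (TP/(TP+FN)):
  class_0: TP=108, FN=24+37+34=95 → 108/203 = 0.5320
  class_1: TP=98, FN=16+17+19=52 → 98/150 = 0.6533
  class_2: TP=69, FN=14+24+32=70 → 69/139 = 0.4964
  class_3: TP=166, FN=12+11+11=34 → 166/200 = 0.8300
Macro-recall = mean = (0.5320 + 0.6533 + 0.4964 + 0.8300) / 4 = 0.628

0.628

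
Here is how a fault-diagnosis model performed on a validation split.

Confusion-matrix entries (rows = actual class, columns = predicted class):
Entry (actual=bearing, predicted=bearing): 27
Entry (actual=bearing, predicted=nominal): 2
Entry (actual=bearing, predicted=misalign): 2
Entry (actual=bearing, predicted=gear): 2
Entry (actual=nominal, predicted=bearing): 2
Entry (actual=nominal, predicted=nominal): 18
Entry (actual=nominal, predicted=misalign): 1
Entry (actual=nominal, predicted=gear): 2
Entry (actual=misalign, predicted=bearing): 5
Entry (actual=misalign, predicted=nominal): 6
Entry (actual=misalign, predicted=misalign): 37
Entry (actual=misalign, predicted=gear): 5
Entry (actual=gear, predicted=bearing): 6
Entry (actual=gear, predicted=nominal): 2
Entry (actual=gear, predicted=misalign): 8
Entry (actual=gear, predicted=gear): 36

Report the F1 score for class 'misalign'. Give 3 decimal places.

Take TP from the diagonal, FP from the rest of the 'misalign' prediction marginal, FN from the rest of the 'misalign' actual marginal.
F1 score = 2·TP/(2·TP+FP+FN).
misalign: TP=37, FP=2+1+8=11, FN=5+6+5=16 → 74/101 = 0.7327

0.733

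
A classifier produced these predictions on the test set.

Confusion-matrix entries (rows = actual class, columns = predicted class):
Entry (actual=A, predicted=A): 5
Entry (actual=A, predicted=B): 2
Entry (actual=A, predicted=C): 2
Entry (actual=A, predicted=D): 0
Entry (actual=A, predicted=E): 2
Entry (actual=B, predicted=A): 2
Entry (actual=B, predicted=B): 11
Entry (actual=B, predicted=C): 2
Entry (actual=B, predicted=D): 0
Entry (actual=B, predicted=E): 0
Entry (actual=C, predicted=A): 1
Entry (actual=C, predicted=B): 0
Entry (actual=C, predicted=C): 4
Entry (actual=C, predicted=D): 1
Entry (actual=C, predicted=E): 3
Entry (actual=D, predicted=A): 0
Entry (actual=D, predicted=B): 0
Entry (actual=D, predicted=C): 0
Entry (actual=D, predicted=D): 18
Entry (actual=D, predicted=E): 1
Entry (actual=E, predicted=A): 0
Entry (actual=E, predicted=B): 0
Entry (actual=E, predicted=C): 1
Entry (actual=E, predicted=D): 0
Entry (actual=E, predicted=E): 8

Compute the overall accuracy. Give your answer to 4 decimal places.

Accuracy = trace / total = (5+11+4+18+8=46) / 63 = 46/63 = 0.7302

0.7302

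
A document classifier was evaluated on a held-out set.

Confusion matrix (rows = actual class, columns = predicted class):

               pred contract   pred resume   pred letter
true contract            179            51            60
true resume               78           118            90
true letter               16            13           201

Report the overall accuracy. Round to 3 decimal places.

Accuracy = trace / total = (179+118+201=498) / 806 = 498/806 = 0.618

0.618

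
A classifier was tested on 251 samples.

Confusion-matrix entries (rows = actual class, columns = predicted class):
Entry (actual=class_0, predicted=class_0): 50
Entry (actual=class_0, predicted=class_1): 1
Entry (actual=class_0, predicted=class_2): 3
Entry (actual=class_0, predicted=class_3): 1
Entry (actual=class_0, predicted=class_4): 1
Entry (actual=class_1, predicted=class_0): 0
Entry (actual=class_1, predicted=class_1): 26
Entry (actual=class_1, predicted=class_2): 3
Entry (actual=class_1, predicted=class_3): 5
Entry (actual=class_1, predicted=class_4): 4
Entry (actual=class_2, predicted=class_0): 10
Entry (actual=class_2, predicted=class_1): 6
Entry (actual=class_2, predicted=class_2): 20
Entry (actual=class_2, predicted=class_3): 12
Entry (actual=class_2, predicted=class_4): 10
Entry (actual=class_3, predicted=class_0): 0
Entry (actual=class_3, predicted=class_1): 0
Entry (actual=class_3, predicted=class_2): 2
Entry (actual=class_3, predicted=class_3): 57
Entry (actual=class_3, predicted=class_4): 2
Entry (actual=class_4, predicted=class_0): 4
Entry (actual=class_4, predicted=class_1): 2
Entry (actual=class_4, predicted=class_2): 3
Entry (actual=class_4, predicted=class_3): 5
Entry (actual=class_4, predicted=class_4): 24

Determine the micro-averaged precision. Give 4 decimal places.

Micro-averaging pools counts across classes: ΣTP=177, ΣFP=74, ΣFN=74.
Micro-precision = TP/(TP+FP) on pooled counts = 0.7052 (equals overall accuracy in single-label multiclass).

0.7052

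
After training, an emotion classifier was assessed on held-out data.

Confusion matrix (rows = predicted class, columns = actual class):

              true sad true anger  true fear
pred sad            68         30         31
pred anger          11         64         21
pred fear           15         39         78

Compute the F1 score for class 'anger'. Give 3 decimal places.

0.559

F1 score = 2·TP/(2·TP+FP+FN).
anger: TP=64, FP=11+21=32, FN=30+39=69 → 128/229 = 0.5590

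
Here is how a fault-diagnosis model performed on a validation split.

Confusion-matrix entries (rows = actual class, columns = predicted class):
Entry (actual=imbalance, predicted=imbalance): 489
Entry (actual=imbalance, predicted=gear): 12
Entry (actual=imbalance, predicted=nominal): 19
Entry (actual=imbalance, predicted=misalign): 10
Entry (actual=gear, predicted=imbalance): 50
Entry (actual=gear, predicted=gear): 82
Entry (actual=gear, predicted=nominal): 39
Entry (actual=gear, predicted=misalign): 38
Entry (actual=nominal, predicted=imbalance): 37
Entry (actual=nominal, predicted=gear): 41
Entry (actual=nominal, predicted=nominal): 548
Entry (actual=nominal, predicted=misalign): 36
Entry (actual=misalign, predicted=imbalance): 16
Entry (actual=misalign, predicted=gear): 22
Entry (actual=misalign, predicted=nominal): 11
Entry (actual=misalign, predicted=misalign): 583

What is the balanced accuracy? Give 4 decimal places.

0.7663

Balanced accuracy = mean of per-class recall.
  imbalance: recall = 489/530 = 0.92264
  gear: recall = 82/209 = 0.39234
  nominal: recall = 548/662 = 0.82779
  misalign: recall = 583/632 = 0.92247
Mean = (0.92264 + 0.39234 + 0.82779 + 0.92247) / 4 = 0.7663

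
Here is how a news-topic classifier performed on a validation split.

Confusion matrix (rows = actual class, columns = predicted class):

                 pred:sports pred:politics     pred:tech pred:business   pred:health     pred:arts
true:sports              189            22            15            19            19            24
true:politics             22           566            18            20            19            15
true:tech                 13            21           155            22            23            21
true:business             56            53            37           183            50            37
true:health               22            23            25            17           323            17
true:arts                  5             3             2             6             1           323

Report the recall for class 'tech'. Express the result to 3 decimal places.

0.608

Take TP from the diagonal, FP from the rest of the 'tech' prediction marginal, FN from the rest of the 'tech' actual marginal.
recall = TP/(TP+FN).
tech: TP=155, FN=13+21+22+23+21=100 → 155/255 = 0.6078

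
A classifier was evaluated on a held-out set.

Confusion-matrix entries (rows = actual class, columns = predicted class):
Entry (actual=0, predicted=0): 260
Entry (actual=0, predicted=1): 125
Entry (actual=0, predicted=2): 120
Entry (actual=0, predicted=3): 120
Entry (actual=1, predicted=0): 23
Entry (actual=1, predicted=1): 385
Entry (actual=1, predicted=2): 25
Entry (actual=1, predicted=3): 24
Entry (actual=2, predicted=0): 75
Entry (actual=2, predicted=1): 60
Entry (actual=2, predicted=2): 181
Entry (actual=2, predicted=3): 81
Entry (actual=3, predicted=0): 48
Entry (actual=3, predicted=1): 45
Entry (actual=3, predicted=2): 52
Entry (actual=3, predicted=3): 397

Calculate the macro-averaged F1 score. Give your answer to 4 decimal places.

Per-class F1 score (2·TP/(2·TP+FP+FN)):
  0: TP=260, FP=23+75+48=146, FN=125+120+120=365 → 520/1031 = 0.50436
  1: TP=385, FP=125+60+45=230, FN=23+25+24=72 → 770/1072 = 0.71828
  2: TP=181, FP=120+25+52=197, FN=75+60+81=216 → 362/775 = 0.46710
  3: TP=397, FP=120+24+81=225, FN=48+45+52=145 → 794/1164 = 0.68213
Macro-F1 score = mean = (0.50436 + 0.71828 + 0.46710 + 0.68213) / 4 = 0.5930

0.5930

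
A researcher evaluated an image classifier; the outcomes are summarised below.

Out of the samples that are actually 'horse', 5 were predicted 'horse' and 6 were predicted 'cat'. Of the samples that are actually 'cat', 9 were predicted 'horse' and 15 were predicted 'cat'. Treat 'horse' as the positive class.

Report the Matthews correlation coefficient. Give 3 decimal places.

0.075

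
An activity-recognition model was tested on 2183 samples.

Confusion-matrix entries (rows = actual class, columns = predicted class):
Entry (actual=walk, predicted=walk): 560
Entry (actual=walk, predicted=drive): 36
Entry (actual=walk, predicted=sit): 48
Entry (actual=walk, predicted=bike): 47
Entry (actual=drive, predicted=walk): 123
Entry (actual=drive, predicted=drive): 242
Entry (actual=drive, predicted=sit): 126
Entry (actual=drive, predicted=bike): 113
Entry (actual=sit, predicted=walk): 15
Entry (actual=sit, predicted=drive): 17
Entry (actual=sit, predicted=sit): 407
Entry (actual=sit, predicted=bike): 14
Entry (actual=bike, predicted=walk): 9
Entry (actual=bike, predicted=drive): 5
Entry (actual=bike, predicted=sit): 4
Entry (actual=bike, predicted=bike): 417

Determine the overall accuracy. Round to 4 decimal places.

0.7448

Accuracy = trace / total = (560+242+407+417=1626) / 2183 = 1626/2183 = 0.7448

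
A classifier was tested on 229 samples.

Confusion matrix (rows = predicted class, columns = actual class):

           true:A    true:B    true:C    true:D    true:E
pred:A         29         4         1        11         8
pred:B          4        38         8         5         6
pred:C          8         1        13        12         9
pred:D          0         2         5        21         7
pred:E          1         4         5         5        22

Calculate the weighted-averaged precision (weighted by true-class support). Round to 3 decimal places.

0.552

Per-class precision (TP/(TP+FP)):
  A: TP=29, FP=4+1+11+8=24 → 29/53 = 0.5472
  B: TP=38, FP=4+8+5+6=23 → 38/61 = 0.6230
  C: TP=13, FP=8+1+12+9=30 → 13/43 = 0.3023
  D: TP=21, FP=0+2+5+7=14 → 21/35 = 0.6000
  E: TP=22, FP=1+4+5+5=15 → 22/37 = 0.5946
Weighted-precision = Σ (supportᵢ/N)·precisionᵢ with N=229: (42/229)·0.5472 + (49/229)·0.6230 + (32/229)·0.3023 + (54/229)·0.6000 + (52/229)·0.5946 = 0.552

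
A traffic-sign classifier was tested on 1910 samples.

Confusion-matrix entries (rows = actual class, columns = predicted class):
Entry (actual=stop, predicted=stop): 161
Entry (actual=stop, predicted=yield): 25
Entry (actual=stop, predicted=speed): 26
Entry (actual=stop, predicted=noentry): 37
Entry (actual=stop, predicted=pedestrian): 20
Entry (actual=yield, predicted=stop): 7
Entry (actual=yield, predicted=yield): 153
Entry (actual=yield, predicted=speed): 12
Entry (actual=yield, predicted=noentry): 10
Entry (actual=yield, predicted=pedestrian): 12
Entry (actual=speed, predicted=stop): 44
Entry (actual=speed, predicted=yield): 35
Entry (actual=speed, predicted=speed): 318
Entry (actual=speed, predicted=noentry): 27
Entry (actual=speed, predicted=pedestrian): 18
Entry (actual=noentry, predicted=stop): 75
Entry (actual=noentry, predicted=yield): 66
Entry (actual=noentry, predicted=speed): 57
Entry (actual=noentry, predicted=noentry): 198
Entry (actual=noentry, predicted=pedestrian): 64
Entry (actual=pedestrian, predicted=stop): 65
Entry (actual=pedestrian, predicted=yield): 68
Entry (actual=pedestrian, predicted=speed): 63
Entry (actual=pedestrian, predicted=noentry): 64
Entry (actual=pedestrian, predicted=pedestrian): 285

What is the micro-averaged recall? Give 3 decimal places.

0.584

Micro-averaging pools counts across classes: ΣTP=1115, ΣFP=795, ΣFN=795.
Micro-recall = TP/(TP+FN) on pooled counts = 0.584 (equals overall accuracy in single-label multiclass).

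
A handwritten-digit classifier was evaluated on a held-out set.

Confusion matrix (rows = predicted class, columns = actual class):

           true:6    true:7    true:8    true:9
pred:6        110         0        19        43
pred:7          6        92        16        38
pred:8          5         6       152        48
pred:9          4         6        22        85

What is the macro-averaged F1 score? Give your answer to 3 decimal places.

Per-class F1 score (2·TP/(2·TP+FP+FN)):
  6: TP=110, FP=0+19+43=62, FN=6+5+4=15 → 220/297 = 0.7407
  7: TP=92, FP=6+16+38=60, FN=0+6+6=12 → 184/256 = 0.7188
  8: TP=152, FP=5+6+48=59, FN=19+16+22=57 → 304/420 = 0.7238
  9: TP=85, FP=4+6+22=32, FN=43+38+48=129 → 170/331 = 0.5136
Macro-F1 score = mean = (0.7407 + 0.7188 + 0.7238 + 0.5136) / 4 = 0.674

0.674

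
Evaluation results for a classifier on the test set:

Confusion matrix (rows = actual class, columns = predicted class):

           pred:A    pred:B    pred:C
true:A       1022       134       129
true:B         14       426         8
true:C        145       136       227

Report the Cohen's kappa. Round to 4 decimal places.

0.5783

Observed agreement pₒ = trace/N = 1675/2241 = 0.74743
Expected agreement pₑ = Σ (rowᵢ·colᵢ)/N² = (1285·1181 + 448·696 + 508·364)/2241² = 0.40109
κ = (pₒ − pₑ)/(1 − pₑ) = (0.74743 − 0.40109)/(1 − 0.40109) = 0.5783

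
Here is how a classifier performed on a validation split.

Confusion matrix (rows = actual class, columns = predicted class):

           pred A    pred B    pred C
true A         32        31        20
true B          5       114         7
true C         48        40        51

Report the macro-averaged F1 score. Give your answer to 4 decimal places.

Per-class F1 score (2·TP/(2·TP+FP+FN)):
  A: TP=32, FP=5+48=53, FN=31+20=51 → 64/168 = 0.38095
  B: TP=114, FP=31+40=71, FN=5+7=12 → 228/311 = 0.73312
  C: TP=51, FP=20+7=27, FN=48+40=88 → 102/217 = 0.47005
Macro-F1 score = mean = (0.38095 + 0.73312 + 0.47005) / 3 = 0.5280

0.5280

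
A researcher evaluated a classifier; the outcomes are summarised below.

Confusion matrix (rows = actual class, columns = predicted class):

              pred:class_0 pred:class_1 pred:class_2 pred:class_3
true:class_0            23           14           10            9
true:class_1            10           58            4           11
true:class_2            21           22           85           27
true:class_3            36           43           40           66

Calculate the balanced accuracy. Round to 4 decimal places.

0.5037

Balanced accuracy = mean of per-class recall.
  class_0: recall = 23/56 = 0.41071
  class_1: recall = 58/83 = 0.69880
  class_2: recall = 85/155 = 0.54839
  class_3: recall = 66/185 = 0.35676
Mean = (0.41071 + 0.69880 + 0.54839 + 0.35676) / 4 = 0.5037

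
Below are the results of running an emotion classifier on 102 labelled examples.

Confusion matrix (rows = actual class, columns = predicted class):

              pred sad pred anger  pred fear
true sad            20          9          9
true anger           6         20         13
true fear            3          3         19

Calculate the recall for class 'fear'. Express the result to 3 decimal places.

0.760

Treat 'fear' as positive and all other classes as negative.
recall = TP/(TP+FN).
fear: TP=19, FN=3+3=6 → 19/25 = 0.7600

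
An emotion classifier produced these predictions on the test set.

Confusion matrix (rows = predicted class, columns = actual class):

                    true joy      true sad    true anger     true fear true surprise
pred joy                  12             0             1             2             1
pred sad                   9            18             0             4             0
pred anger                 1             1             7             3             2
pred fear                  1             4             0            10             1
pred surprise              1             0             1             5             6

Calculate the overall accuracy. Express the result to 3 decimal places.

0.589

Accuracy = trace / total = (12+18+7+10+6=53) / 90 = 53/90 = 0.589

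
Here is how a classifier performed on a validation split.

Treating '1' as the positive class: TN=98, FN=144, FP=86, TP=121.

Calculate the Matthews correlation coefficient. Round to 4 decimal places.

MCC = (TP·TN − FP·FN) / √((TP+FP)(TP+FN)(TN+FP)(TN+FN))
Numerator = 121·98 − 86·144 = -526
Denominator = √(207·265·184·242) = √2442583440 = 49422.4993
MCC = -526 / 49422.4993 = -0.0106

-0.0106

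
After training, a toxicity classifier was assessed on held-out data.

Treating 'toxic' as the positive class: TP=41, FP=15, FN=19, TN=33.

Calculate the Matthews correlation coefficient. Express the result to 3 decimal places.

0.369

MCC = (TP·TN − FP·FN) / √((TP+FP)(TP+FN)(TN+FP)(TN+FN))
Numerator = 41·33 − 15·19 = 1068
Denominator = √(56·60·48·52) = √8386560 = 2895.9558
MCC = 1068 / 2895.9558 = 0.369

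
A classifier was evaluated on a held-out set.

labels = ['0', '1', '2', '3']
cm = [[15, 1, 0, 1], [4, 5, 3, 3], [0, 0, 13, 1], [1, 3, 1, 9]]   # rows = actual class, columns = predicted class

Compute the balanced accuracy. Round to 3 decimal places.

0.697

Balanced accuracy = mean of per-class recall.
  0: recall = 15/17 = 0.8824
  1: recall = 5/15 = 0.3333
  2: recall = 13/14 = 0.9286
  3: recall = 9/14 = 0.6429
Mean = (0.8824 + 0.3333 + 0.9286 + 0.6429) / 4 = 0.697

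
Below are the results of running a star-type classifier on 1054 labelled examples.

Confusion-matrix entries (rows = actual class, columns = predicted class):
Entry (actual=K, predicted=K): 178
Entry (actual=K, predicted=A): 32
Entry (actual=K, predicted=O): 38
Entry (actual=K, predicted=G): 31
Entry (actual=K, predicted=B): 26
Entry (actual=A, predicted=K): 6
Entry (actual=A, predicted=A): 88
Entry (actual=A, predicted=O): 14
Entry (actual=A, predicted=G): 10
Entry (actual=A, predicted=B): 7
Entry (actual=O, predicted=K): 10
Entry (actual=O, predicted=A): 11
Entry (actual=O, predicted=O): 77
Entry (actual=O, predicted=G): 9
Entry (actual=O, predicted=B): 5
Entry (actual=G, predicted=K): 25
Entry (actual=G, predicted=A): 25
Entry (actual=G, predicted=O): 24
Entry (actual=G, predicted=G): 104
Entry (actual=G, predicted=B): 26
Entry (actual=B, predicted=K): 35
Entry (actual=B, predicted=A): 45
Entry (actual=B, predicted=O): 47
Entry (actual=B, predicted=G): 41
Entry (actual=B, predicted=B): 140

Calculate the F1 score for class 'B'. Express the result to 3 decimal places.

Take TP from the diagonal, FP from the rest of the 'B' prediction marginal, FN from the rest of the 'B' actual marginal.
F1 score = 2·TP/(2·TP+FP+FN).
B: TP=140, FP=26+7+5+26=64, FN=35+45+47+41=168 → 280/512 = 0.5469

0.547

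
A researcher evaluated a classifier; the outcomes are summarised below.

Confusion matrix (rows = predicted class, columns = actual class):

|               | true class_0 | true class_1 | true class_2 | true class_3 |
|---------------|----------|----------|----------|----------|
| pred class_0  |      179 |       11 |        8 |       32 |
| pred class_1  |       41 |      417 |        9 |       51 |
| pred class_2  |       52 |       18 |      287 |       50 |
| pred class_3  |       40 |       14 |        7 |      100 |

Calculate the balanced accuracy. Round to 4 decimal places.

Balanced accuracy = mean of per-class recall.
  class_0: recall = 179/312 = 0.57372
  class_1: recall = 417/460 = 0.90652
  class_2: recall = 287/311 = 0.92283
  class_3: recall = 100/233 = 0.42918
Mean = (0.57372 + 0.90652 + 0.92283 + 0.42918) / 4 = 0.7081

0.7081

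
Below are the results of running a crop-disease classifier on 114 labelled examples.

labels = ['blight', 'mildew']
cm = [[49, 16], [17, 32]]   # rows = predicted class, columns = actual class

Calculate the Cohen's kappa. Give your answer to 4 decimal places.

0.4079

Observed agreement pₒ = trace/N = 81/114 = 0.71053
Expected agreement pₑ = Σ (rowᵢ·colᵢ)/N² = (66·65 + 48·49)/114² = 0.51108
κ = (pₒ − pₑ)/(1 − pₑ) = (0.71053 − 0.51108)/(1 − 0.51108) = 0.4079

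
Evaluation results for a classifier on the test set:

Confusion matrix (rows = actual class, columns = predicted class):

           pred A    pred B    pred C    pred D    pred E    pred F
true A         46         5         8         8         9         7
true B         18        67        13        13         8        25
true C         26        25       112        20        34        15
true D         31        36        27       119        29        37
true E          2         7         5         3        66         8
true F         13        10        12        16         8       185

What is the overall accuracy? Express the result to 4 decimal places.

0.5545

Accuracy = trace / total = (46+67+112+119+66+185=595) / 1073 = 595/1073 = 0.5545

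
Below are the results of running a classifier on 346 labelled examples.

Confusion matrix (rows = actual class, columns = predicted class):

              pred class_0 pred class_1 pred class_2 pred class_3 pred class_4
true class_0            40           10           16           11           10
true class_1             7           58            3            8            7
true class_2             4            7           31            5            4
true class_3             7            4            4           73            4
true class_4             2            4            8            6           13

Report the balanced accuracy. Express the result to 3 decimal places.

Balanced accuracy = mean of per-class recall.
  class_0: recall = 40/87 = 0.4598
  class_1: recall = 58/83 = 0.6988
  class_2: recall = 31/51 = 0.6078
  class_3: recall = 73/92 = 0.7935
  class_4: recall = 13/33 = 0.3939
Mean = (0.4598 + 0.6988 + 0.6078 + 0.7935 + 0.3939) / 5 = 0.591

0.591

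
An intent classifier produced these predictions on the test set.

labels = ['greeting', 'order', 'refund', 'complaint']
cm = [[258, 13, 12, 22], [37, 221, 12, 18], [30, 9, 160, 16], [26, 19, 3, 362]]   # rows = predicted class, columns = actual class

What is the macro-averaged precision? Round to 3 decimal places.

Per-class precision (TP/(TP+FP)):
  greeting: TP=258, FP=13+12+22=47 → 258/305 = 0.8459
  order: TP=221, FP=37+12+18=67 → 221/288 = 0.7674
  refund: TP=160, FP=30+9+16=55 → 160/215 = 0.7442
  complaint: TP=362, FP=26+19+3=48 → 362/410 = 0.8829
Macro-precision = mean = (0.8459 + 0.7674 + 0.7442 + 0.8829) / 4 = 0.810

0.810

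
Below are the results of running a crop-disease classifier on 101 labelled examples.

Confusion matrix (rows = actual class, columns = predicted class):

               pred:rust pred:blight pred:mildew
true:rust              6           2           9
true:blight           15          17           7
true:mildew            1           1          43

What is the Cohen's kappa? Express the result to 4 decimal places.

Observed agreement pₒ = trace/N = 66/101 = 0.65347
Expected agreement pₑ = Σ (rowᵢ·colᵢ)/N² = (17·22 + 39·20 + 45·59)/101² = 0.37339
κ = (pₒ − pₑ)/(1 − pₑ) = (0.65347 − 0.37339)/(1 − 0.37339) = 0.4470

0.4470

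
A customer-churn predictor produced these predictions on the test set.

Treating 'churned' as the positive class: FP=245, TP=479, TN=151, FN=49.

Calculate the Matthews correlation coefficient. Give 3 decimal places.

MCC = (TP·TN − FP·FN) / √((TP+FP)(TP+FN)(TN+FP)(TN+FN))
Numerator = 479·151 − 245·49 = 60324
Denominator = √(724·528·396·200) = √30275942400 = 173999.8345
MCC = 60324 / 173999.8345 = 0.347

0.347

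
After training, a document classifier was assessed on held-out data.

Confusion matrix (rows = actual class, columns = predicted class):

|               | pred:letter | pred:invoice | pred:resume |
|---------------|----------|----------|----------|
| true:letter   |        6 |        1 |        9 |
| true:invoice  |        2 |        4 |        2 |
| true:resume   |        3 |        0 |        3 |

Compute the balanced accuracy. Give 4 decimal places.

Balanced accuracy = mean of per-class recall.
  letter: recall = 6/16 = 0.37500
  invoice: recall = 4/8 = 0.50000
  resume: recall = 3/6 = 0.50000
Mean = (0.37500 + 0.50000 + 0.50000) / 3 = 0.4583

0.4583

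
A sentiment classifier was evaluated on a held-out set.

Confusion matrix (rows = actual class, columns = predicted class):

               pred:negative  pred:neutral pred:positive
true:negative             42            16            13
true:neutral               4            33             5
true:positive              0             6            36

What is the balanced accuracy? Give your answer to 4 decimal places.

0.7448

Balanced accuracy = mean of per-class recall.
  negative: recall = 42/71 = 0.59155
  neutral: recall = 33/42 = 0.78571
  positive: recall = 36/42 = 0.85714
Mean = (0.59155 + 0.78571 + 0.85714) / 3 = 0.7448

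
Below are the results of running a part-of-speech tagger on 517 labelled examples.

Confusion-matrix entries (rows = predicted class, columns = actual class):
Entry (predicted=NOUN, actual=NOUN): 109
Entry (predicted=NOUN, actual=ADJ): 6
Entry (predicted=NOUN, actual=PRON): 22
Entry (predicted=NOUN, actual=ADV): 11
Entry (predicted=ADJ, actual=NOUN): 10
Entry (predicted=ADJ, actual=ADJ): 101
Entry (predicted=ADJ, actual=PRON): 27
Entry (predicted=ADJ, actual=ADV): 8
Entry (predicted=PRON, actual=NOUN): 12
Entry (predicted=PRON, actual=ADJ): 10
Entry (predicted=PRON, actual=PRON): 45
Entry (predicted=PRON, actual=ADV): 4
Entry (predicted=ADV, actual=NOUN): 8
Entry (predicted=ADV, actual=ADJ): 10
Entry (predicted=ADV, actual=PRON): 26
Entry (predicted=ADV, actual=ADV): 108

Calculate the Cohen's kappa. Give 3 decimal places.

Observed agreement pₒ = trace/N = 363/517 = 0.7021
Expected agreement pₑ = Σ (rowᵢ·colᵢ)/N² = (139·148 + 127·146 + 120·71 + 131·152)/517² = 0.2527
κ = (pₒ − pₑ)/(1 − pₑ) = (0.7021 − 0.2527)/(1 − 0.2527) = 0.601

0.601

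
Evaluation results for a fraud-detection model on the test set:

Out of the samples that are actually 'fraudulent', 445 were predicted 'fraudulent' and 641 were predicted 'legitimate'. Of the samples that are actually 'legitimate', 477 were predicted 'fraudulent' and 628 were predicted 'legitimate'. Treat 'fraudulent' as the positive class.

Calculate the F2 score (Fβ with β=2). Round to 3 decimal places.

Fβ = (1+β²)·TP / ((1+β²)·TP + β²·FN + FP), with β²=4
= 5·445 / (5·445 + 4·641 + 477) = 0.423

0.423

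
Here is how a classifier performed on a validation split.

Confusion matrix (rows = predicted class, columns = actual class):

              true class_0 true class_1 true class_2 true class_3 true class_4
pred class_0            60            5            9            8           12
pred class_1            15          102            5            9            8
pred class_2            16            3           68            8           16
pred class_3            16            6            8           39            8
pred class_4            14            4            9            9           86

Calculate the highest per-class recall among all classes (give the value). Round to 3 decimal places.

0.850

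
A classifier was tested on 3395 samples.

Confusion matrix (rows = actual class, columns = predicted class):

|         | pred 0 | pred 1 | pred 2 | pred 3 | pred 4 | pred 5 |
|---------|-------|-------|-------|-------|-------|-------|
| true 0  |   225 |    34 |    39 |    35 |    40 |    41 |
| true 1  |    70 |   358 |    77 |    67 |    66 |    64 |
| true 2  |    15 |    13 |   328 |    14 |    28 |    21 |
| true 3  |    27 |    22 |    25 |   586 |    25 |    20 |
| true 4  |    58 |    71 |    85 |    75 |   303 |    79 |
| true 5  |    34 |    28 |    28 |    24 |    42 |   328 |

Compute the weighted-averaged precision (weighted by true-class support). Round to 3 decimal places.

Per-class precision (TP/(TP+FP)):
  0: TP=225, FP=70+15+27+58+34=204 → 225/429 = 0.5245
  1: TP=358, FP=34+13+22+71+28=168 → 358/526 = 0.6806
  2: TP=328, FP=39+77+25+85+28=254 → 328/582 = 0.5636
  3: TP=586, FP=35+67+14+75+24=215 → 586/801 = 0.7316
  4: TP=303, FP=40+66+28+25+42=201 → 303/504 = 0.6012
  5: TP=328, FP=41+64+21+20+79=225 → 328/553 = 0.5931
Weighted-precision = Σ (supportᵢ/N)·precisionᵢ with N=3395: (414/3395)·0.5245 + (702/3395)·0.6806 + (419/3395)·0.5636 + (705/3395)·0.7316 + (671/3395)·0.6012 + (484/3395)·0.5931 = 0.630

0.630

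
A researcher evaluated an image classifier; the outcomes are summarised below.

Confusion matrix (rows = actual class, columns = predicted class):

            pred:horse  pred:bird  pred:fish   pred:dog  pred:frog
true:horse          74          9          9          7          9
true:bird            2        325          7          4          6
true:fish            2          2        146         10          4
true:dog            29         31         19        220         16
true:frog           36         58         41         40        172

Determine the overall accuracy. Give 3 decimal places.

0.733

Accuracy = trace / total = (74+325+146+220+172=937) / 1278 = 937/1278 = 0.733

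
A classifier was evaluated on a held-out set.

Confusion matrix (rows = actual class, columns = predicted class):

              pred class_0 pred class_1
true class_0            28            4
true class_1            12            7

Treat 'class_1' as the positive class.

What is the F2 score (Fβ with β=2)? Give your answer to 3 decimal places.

Fβ = (1+β²)·TP / ((1+β²)·TP + β²·FN + FP), with β²=4
= 5·7 / (5·7 + 4·12 + 4) = 0.402

0.402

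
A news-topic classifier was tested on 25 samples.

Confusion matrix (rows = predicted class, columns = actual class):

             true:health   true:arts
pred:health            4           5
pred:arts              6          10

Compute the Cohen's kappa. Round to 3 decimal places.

Observed agreement pₒ = trace/N = 14/25 = 0.5600
Expected agreement pₑ = Σ (rowᵢ·colᵢ)/N² = (10·9 + 15·16)/25² = 0.5280
κ = (pₒ − pₑ)/(1 − pₑ) = (0.5600 − 0.5280)/(1 − 0.5280) = 0.068

0.068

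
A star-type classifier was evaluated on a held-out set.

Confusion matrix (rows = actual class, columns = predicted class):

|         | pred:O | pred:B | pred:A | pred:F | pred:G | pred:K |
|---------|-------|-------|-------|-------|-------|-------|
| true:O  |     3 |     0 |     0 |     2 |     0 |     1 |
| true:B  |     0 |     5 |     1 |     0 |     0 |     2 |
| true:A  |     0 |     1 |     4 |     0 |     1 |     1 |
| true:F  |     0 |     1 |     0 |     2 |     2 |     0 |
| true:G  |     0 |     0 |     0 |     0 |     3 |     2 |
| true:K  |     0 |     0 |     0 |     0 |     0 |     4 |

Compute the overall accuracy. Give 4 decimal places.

0.6000

Accuracy = trace / total = (3+5+4+2+3+4=21) / 35 = 21/35 = 0.6000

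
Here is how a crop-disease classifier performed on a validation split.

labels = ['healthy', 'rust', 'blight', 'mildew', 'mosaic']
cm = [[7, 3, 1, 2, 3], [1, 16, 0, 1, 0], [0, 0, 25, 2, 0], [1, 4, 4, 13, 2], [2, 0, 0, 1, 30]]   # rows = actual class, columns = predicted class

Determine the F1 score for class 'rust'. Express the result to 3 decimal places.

0.780

F1 score = 2·TP/(2·TP+FP+FN).
rust: TP=16, FP=3+0+4+0=7, FN=1+0+1+0=2 → 32/41 = 0.7805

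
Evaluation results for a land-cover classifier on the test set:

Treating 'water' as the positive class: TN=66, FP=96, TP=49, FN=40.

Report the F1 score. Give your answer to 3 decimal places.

Precision = TP/(TP+FP) = 49/145 = 0.3379
Recall = TP/(TP+FN) = 49/89 = 0.5506
F1 = 2·TP/(2·TP+FP+FN) = 98/234 = 0.419

0.419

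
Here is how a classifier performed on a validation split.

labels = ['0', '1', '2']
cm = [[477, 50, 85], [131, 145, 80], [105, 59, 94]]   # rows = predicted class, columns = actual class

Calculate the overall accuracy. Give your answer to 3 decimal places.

0.584

Accuracy = trace / total = (477+145+94=716) / 1226 = 716/1226 = 0.584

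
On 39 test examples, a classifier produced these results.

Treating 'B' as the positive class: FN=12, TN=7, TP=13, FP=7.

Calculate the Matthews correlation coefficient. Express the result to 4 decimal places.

0.0192

MCC = (TP·TN − FP·FN) / √((TP+FP)(TP+FN)(TN+FP)(TN+FN))
Numerator = 13·7 − 7·12 = 7
Denominator = √(20·25·14·19) = √133000 = 364.6917
MCC = 7 / 364.6917 = 0.0192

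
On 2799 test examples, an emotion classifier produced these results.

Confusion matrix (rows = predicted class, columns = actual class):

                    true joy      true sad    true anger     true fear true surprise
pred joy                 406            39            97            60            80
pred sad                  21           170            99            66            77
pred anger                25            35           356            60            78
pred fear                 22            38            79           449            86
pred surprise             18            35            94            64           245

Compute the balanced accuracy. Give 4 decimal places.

0.5855

Balanced accuracy = mean of per-class recall.
  joy: recall = 406/492 = 0.82520
  sad: recall = 170/317 = 0.53628
  anger: recall = 356/725 = 0.49103
  fear: recall = 449/699 = 0.64235
  surprise: recall = 245/566 = 0.43286
Mean = (0.82520 + 0.53628 + 0.49103 + 0.64235 + 0.43286) / 5 = 0.5855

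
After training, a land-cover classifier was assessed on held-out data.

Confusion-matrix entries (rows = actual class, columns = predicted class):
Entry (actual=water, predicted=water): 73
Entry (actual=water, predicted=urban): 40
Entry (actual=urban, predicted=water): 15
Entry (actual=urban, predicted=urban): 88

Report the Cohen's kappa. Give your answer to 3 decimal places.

0.495

Observed agreement pₒ = trace/N = 161/216 = 0.7454
Expected agreement pₑ = Σ (rowᵢ·colᵢ)/N² = (113·88 + 103·128)/216² = 0.4957
κ = (pₒ − pₑ)/(1 − pₑ) = (0.7454 − 0.4957)/(1 − 0.4957) = 0.495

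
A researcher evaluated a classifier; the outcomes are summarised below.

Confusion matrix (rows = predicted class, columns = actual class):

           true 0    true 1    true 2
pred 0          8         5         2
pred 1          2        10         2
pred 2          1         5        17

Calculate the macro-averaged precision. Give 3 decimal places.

0.662

Per-class precision (TP/(TP+FP)):
  0: TP=8, FP=5+2=7 → 8/15 = 0.5333
  1: TP=10, FP=2+2=4 → 10/14 = 0.7143
  2: TP=17, FP=1+5=6 → 17/23 = 0.7391
Macro-precision = mean = (0.5333 + 0.7143 + 0.7391) / 3 = 0.662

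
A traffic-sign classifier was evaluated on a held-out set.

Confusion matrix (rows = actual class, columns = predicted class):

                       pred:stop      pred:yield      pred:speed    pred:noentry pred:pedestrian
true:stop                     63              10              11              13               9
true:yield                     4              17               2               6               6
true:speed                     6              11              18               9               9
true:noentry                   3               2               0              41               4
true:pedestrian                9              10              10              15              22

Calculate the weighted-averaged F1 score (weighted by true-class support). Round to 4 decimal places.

Per-class F1 score (2·TP/(2·TP+FP+FN)):
  stop: TP=63, FP=4+6+3+9=22, FN=10+11+13+9=43 → 126/191 = 0.65969
  yield: TP=17, FP=10+11+2+10=33, FN=4+2+6+6=18 → 34/85 = 0.40000
  speed: TP=18, FP=11+2+0+10=23, FN=6+11+9+9=35 → 36/94 = 0.38298
  noentry: TP=41, FP=13+6+9+15=43, FN=3+2+0+4=9 → 82/134 = 0.61194
  pedestrian: TP=22, FP=9+6+9+4=28, FN=9+10+10+15=44 → 44/116 = 0.37931
Weighted-F1 score = Σ (supportᵢ/N)·F1 scoreᵢ with N=310: (106/310)·0.65969 + (35/310)·0.40000 + (53/310)·0.38298 + (50/310)·0.61194 + (66/310)·0.37931 = 0.5157

0.5157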